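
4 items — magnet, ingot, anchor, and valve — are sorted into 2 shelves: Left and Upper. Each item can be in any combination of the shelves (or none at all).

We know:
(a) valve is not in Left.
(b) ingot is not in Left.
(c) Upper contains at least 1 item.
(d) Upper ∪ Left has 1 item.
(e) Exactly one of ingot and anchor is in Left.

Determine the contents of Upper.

Upper = {anchor}

From (a): valve ∉ Left.
From (b): ingot ∉ Left.
(e) (exactly one): anchor ∈ Left.
Suppose magnet ∈ Upper: no assignment then satisfies all the clues, so magnet ∉ Upper.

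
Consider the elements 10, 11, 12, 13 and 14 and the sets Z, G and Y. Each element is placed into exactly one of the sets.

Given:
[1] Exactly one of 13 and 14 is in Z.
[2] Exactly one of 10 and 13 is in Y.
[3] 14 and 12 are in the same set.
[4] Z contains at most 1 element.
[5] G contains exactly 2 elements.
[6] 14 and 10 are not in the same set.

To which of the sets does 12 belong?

12: G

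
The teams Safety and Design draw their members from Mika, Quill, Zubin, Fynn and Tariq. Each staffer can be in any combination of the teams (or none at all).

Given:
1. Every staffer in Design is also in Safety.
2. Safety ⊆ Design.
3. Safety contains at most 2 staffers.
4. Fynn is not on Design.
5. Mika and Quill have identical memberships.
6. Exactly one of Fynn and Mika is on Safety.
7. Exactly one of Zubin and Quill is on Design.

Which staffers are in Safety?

Safety = {Mika, Quill}

From (4): Fynn ∉ Design.
(2) contrapositive: Fynn ∉ Safety.
(6) (exactly one): Mika ∈ Safety.
(2) with Mika ∈ Safety: Mika ∈ Design.
(5): Quill matches Mika: Quill ∈ Safety.
(5): Quill matches Mika: Quill ∈ Design.
(7) (exactly one): Zubin ∉ Design.
(2) contrapositive: Zubin ∉ Safety.
(3): Safety already has 2, so the rest are out.
(1) contrapositive: Tariq ∉ Design.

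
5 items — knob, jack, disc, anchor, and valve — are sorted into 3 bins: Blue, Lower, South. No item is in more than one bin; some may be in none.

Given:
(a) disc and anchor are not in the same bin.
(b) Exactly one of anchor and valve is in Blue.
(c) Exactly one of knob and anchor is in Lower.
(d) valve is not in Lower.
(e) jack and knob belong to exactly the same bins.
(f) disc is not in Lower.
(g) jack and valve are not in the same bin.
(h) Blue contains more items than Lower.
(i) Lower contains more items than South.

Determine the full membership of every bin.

From (d): valve ∉ Lower.
From (f): disc ∉ Lower.
Suppose knob ∈ Blue: no assignment then satisfies all the clues, so knob ∉ Blue.

Blue = {disc, valve}; Lower = {anchor}; South = {}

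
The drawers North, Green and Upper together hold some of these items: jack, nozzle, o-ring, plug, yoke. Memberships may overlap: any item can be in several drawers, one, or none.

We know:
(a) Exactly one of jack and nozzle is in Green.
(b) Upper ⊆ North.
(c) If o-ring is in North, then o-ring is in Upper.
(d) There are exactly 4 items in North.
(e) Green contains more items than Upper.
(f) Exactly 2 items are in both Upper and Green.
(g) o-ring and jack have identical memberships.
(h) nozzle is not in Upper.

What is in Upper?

Upper = {jack, o-ring}

From (h): nozzle ∉ Upper.
Suppose jack ∉ Upper: no assignment then satisfies all the clues, so jack ∈ Upper.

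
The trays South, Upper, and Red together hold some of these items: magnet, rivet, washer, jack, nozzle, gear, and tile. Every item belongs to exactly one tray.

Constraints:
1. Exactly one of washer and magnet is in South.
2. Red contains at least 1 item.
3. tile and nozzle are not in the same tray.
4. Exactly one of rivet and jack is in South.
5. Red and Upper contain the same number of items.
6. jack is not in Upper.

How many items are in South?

3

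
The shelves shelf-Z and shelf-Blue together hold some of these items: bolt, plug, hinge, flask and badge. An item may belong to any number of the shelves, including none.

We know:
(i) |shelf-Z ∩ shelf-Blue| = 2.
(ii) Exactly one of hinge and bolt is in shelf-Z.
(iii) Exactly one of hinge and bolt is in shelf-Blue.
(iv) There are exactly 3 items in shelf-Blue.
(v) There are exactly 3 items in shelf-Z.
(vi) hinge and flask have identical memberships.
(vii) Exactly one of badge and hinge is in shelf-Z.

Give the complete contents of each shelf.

shelf-Z = {flask, hinge, plug}; shelf-Blue = {badge, flask, hinge}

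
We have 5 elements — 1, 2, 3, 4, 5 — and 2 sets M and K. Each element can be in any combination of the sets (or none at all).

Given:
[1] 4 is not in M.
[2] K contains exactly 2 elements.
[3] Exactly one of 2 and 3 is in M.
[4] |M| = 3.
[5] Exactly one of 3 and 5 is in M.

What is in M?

M = {1, 2, 5}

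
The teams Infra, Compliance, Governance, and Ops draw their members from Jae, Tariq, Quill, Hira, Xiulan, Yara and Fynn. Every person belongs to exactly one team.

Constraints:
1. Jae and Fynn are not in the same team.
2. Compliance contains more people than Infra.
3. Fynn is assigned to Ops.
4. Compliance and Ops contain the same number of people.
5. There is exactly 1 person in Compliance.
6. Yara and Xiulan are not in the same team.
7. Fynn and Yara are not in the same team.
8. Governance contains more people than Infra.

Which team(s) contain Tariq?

Tariq: Governance

From (3): Fynn ∈ Ops.
(1): Jae ∉ Ops.
(7): Yara ∉ Ops.
Suppose Tariq ∈ Infra: no assignment then satisfies all the clues, so Tariq ∉ Infra.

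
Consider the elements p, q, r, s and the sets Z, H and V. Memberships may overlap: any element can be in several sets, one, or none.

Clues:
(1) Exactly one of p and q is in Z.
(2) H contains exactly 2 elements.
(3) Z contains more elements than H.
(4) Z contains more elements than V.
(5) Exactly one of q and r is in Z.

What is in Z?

Z = {p, r, s}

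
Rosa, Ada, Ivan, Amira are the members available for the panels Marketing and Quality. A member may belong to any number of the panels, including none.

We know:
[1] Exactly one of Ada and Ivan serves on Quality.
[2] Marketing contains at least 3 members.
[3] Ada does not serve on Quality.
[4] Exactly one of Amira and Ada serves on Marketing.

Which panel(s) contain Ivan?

Ivan: Marketing, Quality

From (3): Ada ∉ Quality.
(1) (exactly one): Ivan ∈ Quality.
Suppose Ivan ∉ Marketing: no assignment then satisfies all the clues, so Ivan ∈ Marketing.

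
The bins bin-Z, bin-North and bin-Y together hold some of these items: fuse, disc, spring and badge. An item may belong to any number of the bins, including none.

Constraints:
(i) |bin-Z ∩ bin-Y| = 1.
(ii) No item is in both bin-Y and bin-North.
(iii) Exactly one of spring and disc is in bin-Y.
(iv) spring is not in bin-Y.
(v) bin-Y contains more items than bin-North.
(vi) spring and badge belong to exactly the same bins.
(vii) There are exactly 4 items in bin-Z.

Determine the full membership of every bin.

bin-Z = {badge, disc, fuse, spring}; bin-North = {}; bin-Y = {disc}

From (iv): spring ∉ bin-Y.
(iii) (exactly one): disc ∈ bin-Y.
(vi): badge matches spring: badge ∉ bin-Y.
(vii): only 4 candidates remain for bin-Z, so all are in.
(ii) (disjoint): disc ∉ bin-North.
Suppose fuse ∈ bin-North: no assignment then satisfies all the clues, so fuse ∉ bin-North.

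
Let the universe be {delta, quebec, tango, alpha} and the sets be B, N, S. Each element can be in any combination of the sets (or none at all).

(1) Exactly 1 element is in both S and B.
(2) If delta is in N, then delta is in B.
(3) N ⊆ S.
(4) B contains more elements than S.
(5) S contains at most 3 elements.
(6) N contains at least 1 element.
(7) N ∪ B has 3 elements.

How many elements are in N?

1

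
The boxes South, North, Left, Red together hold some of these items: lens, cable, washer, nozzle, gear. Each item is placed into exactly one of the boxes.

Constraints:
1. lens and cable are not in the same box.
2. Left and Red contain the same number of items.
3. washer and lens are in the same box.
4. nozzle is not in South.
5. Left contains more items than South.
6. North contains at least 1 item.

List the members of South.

From (4): nozzle ∉ South.
Suppose lens ∈ South: no assignment then satisfies all the clues, so lens ∉ South.

South = {}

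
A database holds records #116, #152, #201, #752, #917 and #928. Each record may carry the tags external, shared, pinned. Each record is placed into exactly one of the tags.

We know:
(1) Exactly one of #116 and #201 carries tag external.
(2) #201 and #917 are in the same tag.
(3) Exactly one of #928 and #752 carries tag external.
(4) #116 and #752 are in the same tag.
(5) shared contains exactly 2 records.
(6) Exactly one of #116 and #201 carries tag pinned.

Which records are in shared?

shared = {#152, #928}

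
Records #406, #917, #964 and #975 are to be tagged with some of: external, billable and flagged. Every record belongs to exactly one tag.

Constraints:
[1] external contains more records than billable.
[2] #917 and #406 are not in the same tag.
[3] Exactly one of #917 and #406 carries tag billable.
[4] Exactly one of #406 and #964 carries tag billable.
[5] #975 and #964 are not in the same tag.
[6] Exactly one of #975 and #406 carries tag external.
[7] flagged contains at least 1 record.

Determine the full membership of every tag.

external = {#917, #975}; billable = {#406}; flagged = {#964}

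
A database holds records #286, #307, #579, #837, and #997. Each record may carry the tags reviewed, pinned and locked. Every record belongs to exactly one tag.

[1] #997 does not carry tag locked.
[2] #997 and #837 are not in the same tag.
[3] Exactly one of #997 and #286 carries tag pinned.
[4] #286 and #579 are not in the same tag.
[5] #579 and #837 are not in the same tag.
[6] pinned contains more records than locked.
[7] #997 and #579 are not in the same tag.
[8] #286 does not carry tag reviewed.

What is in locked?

From (1): #997 ∉ locked.
From (8): #286 ∉ reviewed.
Suppose #286 ∈ locked: no assignment then satisfies all the clues, so #286 ∉ locked.

locked = {#579}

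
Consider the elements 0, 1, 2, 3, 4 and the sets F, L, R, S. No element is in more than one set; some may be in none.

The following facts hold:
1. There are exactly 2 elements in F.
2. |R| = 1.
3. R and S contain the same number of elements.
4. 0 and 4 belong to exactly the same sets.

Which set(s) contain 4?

4: F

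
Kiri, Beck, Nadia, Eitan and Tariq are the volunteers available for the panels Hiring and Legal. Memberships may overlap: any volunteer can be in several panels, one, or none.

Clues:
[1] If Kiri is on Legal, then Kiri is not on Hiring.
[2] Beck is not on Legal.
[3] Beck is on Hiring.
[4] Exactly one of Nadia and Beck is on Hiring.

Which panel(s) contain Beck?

From (2): Beck ∉ Legal.
From (3): Beck ∈ Hiring.
(4) (exactly one): Nadia ∉ Hiring.

Beck: Hiring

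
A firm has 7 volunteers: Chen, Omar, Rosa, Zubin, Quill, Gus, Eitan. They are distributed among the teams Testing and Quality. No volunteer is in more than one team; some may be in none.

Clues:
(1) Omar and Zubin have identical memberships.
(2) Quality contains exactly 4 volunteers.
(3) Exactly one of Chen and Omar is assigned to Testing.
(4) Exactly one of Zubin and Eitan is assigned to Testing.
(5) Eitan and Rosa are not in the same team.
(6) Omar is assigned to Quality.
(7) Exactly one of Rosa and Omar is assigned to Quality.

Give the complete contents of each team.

Testing = {Chen, Eitan}; Quality = {Gus, Omar, Quill, Zubin}

From (6): Omar ∈ Quality.
(1): Zubin matches Omar: Zubin ∉ Testing.
(1): Zubin matches Omar: Zubin ∈ Quality.
(3) (exactly one): Chen ∈ Testing.
(4) (exactly one): Eitan ∈ Testing.
(5): Rosa ∉ Testing.
(7) (exactly one): Rosa ∉ Quality.
(2): only 4 candidates remain for Quality, so all are in.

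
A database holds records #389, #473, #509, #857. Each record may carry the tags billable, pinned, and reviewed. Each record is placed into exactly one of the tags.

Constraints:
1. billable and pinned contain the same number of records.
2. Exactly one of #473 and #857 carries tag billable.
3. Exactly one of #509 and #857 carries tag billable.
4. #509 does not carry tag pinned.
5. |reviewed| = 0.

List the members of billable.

billable = {#473, #509}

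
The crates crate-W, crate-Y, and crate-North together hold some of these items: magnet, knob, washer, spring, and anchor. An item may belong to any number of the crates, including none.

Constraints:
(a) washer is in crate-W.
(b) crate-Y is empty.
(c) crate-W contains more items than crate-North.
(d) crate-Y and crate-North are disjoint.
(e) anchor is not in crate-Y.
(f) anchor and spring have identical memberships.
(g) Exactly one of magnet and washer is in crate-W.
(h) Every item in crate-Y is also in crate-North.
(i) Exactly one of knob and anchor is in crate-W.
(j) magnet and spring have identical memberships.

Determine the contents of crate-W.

From (a): washer ∈ crate-W.
From (e): anchor ∉ crate-Y.
(b): crate-Y already has 0, so the rest are out.
(g) (exactly one): magnet ∉ crate-W.
(j): spring matches magnet: spring ∉ crate-W.
(f): anchor matches spring: anchor ∉ crate-W.
(i) (exactly one): knob ∈ crate-W.

crate-W = {knob, washer}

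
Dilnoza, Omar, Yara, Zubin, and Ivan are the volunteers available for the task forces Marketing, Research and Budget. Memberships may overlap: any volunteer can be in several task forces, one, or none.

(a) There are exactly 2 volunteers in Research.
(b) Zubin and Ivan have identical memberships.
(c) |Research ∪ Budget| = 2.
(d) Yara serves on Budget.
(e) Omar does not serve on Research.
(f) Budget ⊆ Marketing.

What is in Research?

Research = {Dilnoza, Yara}

From (d): Yara ∈ Budget.
From (e): Omar ∉ Research.
(f) with Yara ∈ Budget: Yara ∈ Marketing.
Suppose Dilnoza ∉ Research: no assignment then satisfies all the clues, so Dilnoza ∈ Research.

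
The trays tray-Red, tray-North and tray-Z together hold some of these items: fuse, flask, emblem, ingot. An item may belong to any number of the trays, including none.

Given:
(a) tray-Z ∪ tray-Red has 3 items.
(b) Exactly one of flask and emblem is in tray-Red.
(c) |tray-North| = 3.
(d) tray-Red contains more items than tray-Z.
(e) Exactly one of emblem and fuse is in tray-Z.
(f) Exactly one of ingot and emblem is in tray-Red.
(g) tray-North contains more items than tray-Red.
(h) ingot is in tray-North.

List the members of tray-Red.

tray-Red = {flask, ingot}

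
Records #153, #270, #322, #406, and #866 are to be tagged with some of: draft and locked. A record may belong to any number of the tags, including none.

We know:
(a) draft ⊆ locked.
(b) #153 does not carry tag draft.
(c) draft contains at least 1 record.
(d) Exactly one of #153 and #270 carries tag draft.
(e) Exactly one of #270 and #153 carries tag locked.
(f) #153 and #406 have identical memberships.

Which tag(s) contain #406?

From (b): #153 ∉ draft.
(d) (exactly one): #270 ∈ draft.
(f): #406 matches #153: #406 ∉ draft.
(a) with #270 ∈ draft: #270 ∈ locked.
(e) (exactly one): #153 ∉ locked.
(f): #406 matches #153: #406 ∉ locked.

#406: none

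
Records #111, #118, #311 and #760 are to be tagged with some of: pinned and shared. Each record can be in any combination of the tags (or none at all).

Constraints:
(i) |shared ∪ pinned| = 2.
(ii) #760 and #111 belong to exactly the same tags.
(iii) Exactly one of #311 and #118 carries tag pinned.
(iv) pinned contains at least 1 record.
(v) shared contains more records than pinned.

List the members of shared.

shared = {#118, #311}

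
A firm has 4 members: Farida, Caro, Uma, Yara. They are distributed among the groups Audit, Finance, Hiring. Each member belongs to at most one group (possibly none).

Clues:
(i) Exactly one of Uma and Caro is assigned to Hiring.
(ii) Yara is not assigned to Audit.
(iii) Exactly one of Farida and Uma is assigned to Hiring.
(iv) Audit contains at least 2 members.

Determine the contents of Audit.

Audit = {Caro, Farida}

From (ii): Yara ∉ Audit.
Suppose Farida ∉ Audit: no assignment then satisfies all the clues, so Farida ∈ Audit.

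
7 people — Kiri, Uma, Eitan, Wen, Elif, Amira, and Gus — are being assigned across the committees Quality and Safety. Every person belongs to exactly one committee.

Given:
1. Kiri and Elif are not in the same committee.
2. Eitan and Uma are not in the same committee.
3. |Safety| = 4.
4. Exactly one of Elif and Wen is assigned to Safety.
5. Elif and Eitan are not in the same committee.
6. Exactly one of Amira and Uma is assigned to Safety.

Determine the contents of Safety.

Safety = {Amira, Eitan, Kiri, Wen}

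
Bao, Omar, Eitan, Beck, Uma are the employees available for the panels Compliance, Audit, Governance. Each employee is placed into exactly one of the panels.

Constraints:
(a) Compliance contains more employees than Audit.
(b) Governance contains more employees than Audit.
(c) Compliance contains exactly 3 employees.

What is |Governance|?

2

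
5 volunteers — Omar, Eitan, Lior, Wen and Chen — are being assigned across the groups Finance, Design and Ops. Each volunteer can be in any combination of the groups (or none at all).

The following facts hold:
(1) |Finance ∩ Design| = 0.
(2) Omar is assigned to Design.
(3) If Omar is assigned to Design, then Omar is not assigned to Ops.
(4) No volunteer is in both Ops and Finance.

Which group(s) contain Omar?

From (2): Omar ∈ Design.
(3): Omar ∉ Ops.
Suppose Omar ∈ Finance: no assignment then satisfies all the clues, so Omar ∉ Finance.

Omar: Design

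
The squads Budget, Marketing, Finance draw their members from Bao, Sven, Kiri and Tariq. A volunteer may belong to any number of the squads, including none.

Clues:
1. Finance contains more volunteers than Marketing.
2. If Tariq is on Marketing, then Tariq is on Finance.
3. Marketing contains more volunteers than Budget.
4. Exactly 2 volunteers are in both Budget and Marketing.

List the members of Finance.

Finance = {Bao, Kiri, Sven, Tariq}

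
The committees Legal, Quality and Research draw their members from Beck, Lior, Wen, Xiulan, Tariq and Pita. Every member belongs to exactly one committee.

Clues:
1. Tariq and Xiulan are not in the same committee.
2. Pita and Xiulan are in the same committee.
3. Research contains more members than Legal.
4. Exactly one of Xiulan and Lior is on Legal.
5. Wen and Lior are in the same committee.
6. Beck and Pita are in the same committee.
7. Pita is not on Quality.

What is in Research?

Research = {Beck, Pita, Xiulan}

From (7): Pita ∉ Quality.
(2): Xiulan matches Pita: Xiulan ∉ Quality.
(6): Beck matches Pita: Beck ∉ Quality.
Suppose Beck ∉ Research: no assignment then satisfies all the clues, so Beck ∈ Research.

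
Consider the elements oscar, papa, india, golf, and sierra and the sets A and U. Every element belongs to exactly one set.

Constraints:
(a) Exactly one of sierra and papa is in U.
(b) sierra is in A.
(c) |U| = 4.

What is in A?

A = {sierra}

From (b): sierra ∈ A.
(a) (exactly one): papa ∈ U.
(c): only 4 candidates remain for U, so all are in.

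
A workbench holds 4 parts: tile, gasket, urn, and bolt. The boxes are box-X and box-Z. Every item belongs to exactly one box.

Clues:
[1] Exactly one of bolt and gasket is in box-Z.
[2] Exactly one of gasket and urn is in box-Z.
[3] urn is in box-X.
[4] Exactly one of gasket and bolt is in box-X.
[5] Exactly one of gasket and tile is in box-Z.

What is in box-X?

From (3): urn ∈ box-X.
(2) (exactly one): gasket ∈ box-Z.
(4) (exactly one): bolt ∈ box-X.
(5) (exactly one): tile ∉ box-Z.
Only one box left: tile ∈ box-X.

box-X = {bolt, tile, urn}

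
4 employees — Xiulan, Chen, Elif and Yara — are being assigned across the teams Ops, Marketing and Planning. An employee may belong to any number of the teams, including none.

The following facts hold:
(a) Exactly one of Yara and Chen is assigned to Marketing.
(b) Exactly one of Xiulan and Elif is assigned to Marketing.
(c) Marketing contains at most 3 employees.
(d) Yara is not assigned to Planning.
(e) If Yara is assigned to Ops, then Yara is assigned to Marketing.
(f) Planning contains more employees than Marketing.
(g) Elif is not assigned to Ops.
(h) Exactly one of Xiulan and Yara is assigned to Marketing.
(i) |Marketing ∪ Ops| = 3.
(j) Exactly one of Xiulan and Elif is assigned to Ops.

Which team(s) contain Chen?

Chen: Planning

From (d): Yara ∉ Planning.
From (g): Elif ∉ Ops.
(j) (exactly one): Xiulan ∈ Ops.
Suppose Chen ∈ Ops: no assignment then satisfies all the clues, so Chen ∉ Ops.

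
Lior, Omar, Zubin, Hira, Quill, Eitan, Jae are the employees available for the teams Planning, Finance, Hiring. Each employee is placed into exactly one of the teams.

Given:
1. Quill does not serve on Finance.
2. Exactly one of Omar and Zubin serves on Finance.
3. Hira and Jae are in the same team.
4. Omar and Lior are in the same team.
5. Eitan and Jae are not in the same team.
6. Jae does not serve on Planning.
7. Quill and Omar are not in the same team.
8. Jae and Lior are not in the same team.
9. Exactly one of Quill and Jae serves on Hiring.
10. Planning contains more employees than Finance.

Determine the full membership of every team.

Planning = {Eitan, Quill, Zubin}; Finance = {Lior, Omar}; Hiring = {Hira, Jae}

From (1): Quill ∉ Finance.
From (6): Jae ∉ Planning.
(3): Hira matches Jae: Hira ∉ Planning.
Suppose Lior ∈ Planning: no assignment then satisfies all the clues, so Lior ∉ Planning.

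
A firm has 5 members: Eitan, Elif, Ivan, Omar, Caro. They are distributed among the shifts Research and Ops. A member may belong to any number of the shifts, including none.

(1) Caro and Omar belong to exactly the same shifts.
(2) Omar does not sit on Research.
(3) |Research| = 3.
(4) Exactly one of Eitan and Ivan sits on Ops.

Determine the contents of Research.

Research = {Eitan, Elif, Ivan}

From (2): Omar ∉ Research.
(1): Caro matches Omar: Caro ∉ Research.
(3): only 3 candidates remain for Research, so all are in.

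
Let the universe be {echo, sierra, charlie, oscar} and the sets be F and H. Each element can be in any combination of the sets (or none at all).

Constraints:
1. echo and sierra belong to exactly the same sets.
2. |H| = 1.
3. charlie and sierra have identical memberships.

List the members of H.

H = {oscar}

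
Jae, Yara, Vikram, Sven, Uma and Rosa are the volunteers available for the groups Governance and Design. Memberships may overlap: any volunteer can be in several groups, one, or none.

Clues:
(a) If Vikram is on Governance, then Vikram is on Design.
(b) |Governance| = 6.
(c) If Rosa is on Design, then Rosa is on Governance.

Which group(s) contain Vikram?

Vikram: Design, Governance

(b): only 6 candidates remain for Governance, so all are in.
(a): Vikram ∈ Design.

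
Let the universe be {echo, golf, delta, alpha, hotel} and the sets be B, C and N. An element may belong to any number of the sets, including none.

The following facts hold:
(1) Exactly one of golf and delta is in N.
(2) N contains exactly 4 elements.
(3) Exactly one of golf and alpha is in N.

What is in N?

N = {alpha, delta, echo, hotel}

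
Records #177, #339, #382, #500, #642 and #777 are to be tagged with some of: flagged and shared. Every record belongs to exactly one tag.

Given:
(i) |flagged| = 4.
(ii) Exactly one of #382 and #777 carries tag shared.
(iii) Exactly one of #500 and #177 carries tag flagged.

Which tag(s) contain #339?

#339: flagged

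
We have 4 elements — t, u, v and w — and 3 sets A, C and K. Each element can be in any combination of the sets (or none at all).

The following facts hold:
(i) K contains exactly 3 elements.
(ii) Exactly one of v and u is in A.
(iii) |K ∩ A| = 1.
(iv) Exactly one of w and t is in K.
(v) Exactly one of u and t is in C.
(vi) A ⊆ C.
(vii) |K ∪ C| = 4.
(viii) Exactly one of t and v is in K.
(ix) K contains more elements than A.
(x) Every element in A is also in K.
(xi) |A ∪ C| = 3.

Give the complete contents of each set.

A = {v}; C = {t, v, w}; K = {u, v, w}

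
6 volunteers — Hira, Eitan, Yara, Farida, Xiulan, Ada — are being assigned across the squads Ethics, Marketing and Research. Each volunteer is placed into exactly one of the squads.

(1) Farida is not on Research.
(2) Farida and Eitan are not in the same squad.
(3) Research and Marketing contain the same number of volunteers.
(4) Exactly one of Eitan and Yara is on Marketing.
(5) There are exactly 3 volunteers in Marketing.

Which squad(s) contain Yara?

Yara: Marketing

From (1): Farida ∉ Research.
Suppose Yara ∈ Ethics: no assignment then satisfies all the clues, so Yara ∉ Ethics.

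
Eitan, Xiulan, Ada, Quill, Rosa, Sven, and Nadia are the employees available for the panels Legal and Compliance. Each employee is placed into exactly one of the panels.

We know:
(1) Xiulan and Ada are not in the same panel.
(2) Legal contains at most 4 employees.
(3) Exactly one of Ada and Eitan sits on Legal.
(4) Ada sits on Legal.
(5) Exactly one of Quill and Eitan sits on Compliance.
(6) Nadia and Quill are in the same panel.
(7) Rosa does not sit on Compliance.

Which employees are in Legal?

Legal = {Ada, Nadia, Quill, Rosa}

From (4): Ada ∈ Legal.
From (7): Rosa ∉ Compliance.
(1): Xiulan ∉ Legal.
(3) (exactly one): Eitan ∉ Legal.
Only one panel left: Eitan ∈ Compliance.
Only one panel left: Xiulan ∈ Compliance.
Only one panel left: Rosa ∈ Legal.
(5) (exactly one): Quill ∉ Compliance.
(6): Nadia matches Quill: Nadia ∉ Compliance.
Only one panel left: Quill ∈ Legal.
Only one panel left: Nadia ∈ Legal.
Only one panel left: Sven ∈ Compliance.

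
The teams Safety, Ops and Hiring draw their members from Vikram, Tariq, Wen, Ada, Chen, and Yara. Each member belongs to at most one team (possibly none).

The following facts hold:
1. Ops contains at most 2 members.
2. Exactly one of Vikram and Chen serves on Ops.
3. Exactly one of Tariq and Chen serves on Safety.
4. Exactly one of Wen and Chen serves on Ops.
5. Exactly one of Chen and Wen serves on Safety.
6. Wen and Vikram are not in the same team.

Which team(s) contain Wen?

Wen: Safety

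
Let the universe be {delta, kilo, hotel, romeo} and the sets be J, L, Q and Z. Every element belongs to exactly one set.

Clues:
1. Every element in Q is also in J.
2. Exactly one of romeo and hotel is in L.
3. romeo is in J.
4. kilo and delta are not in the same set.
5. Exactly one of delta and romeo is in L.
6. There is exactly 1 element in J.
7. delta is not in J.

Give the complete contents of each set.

J = {romeo}; L = {delta, hotel}; Q = {}; Z = {kilo}

From (3): romeo ∈ J.
From (7): delta ∉ J.
(1) contrapositive: delta ∉ Q.
(2) (exactly one): hotel ∈ L.
(5) (exactly one): delta ∈ L.
(6): J already has 1, so the rest are out.
(1) contrapositive: kilo ∉ Q.
(4): kilo ∉ L.
Only one set left: kilo ∈ Z.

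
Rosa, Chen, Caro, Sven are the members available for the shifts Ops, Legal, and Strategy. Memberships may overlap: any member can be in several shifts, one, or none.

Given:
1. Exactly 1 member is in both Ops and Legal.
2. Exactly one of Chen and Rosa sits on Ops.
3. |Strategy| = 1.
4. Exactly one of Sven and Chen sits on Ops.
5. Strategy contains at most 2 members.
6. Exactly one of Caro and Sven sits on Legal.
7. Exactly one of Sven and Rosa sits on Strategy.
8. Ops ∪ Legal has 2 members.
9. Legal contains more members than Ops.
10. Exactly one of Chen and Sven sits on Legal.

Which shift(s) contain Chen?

Chen: Legal, Ops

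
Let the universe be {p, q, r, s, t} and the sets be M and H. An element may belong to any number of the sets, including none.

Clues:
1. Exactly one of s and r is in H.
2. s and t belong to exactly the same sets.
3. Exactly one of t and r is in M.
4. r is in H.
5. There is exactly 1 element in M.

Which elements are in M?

M = {r}

From (4): r ∈ H.
(1) (exactly one): s ∉ H.
(2): t matches s: t ∉ H.
Suppose p ∈ M: no assignment then satisfies all the clues, so p ∉ M.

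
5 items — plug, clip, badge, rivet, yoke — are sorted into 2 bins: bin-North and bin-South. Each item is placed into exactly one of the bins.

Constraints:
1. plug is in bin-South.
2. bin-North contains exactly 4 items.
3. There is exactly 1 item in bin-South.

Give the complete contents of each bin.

bin-North = {badge, clip, rivet, yoke}; bin-South = {plug}

From (1): plug ∈ bin-South.
(2): only 4 candidates remain for bin-North, so all are in.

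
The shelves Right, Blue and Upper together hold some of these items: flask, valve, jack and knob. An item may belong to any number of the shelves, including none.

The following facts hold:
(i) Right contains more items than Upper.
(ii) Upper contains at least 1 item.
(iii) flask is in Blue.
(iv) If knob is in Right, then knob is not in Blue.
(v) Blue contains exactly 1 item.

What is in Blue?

Blue = {flask}

From (iii): flask ∈ Blue.
(v): Blue already has 1, so the rest are out.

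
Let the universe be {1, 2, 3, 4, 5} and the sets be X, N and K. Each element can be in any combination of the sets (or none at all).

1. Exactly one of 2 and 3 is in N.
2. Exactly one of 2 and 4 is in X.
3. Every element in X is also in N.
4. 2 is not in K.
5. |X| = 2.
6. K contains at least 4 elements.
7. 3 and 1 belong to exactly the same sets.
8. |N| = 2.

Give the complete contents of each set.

X = {2, 5}; N = {2, 5}; K = {1, 3, 4, 5}

From (4): 2 ∉ K.
(6): only 4 candidates remain for K, so all are in.
Suppose 1 ∈ X: no assignment then satisfies all the clues, so 1 ∉ X.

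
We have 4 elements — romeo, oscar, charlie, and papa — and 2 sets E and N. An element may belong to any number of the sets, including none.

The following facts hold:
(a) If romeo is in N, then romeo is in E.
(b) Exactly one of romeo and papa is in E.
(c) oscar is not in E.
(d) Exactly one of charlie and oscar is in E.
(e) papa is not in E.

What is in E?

E = {charlie, romeo}

From (c): oscar ∉ E.
From (e): papa ∉ E.
(b) (exactly one): romeo ∈ E.
(d) (exactly one): charlie ∈ E.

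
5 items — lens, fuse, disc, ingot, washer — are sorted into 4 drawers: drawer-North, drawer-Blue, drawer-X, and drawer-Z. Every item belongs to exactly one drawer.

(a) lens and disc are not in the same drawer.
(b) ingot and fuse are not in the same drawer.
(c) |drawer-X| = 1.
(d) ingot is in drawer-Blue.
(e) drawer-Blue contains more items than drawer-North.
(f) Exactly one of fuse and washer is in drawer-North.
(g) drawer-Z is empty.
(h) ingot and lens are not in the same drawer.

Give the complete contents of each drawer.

drawer-North = {fuse}; drawer-Blue = {disc, ingot, washer}; drawer-X = {lens}; drawer-Z = {}

From (d): ingot ∈ drawer-Blue.
(b): fuse ∉ drawer-Blue.
(g): drawer-Z already has 0, so the rest are out.
(h): lens ∉ drawer-Blue.
Suppose lens ∈ drawer-North: no assignment then satisfies all the clues, so lens ∉ drawer-North.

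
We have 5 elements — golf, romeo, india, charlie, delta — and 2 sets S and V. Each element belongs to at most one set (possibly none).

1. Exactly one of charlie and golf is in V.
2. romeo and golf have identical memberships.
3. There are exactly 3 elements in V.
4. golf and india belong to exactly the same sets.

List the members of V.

V = {golf, india, romeo}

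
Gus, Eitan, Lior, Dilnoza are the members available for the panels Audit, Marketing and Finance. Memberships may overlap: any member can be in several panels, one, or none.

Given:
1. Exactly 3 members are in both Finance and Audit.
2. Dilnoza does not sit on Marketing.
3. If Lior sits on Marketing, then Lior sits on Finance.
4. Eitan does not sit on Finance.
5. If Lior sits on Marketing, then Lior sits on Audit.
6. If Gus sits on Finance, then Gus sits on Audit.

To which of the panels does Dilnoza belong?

Dilnoza: Audit, Finance

From (2): Dilnoza ∉ Marketing.
From (4): Eitan ∉ Finance.
Suppose Dilnoza ∉ Audit: no assignment then satisfies all the clues, so Dilnoza ∈ Audit.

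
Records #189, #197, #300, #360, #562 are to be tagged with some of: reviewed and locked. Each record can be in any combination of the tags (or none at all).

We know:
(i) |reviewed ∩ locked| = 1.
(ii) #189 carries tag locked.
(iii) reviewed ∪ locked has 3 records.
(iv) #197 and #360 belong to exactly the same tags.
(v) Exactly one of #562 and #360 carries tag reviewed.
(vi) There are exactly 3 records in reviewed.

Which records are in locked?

locked = {#189}

From (ii): #189 ∈ locked.
Suppose #197 ∈ locked: no assignment then satisfies all the clues, so #197 ∉ locked.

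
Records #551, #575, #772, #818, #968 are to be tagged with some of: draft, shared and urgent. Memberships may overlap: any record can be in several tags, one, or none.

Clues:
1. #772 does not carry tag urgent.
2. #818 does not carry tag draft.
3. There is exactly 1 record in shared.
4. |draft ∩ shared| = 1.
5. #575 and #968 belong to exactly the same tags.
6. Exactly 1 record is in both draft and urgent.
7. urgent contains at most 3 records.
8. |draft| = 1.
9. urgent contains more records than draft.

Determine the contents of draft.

From (1): #772 ∉ urgent.
From (2): #818 ∉ draft.
Suppose #551 ∉ draft: no assignment then satisfies all the clues, so #551 ∈ draft.

draft = {#551}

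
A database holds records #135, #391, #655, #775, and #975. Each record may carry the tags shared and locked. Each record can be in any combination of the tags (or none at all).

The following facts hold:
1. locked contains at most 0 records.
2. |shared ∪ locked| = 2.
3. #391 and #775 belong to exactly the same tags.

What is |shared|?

2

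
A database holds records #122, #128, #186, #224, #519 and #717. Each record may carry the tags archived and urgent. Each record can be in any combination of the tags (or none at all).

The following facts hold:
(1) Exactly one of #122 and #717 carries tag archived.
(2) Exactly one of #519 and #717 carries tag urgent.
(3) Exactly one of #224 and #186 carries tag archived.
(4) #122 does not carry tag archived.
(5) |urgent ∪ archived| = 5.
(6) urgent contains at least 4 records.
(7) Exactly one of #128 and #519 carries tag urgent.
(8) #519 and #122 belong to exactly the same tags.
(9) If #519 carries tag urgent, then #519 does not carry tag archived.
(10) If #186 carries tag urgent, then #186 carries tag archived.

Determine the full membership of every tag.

From (4): #122 ∉ archived.
(1) (exactly one): #717 ∈ archived.
(8): #519 matches #122: #519 ∉ archived.
Suppose #122 ∉ urgent: no assignment then satisfies all the clues, so #122 ∈ urgent.

archived = {#186, #717}; urgent = {#122, #186, #224, #519}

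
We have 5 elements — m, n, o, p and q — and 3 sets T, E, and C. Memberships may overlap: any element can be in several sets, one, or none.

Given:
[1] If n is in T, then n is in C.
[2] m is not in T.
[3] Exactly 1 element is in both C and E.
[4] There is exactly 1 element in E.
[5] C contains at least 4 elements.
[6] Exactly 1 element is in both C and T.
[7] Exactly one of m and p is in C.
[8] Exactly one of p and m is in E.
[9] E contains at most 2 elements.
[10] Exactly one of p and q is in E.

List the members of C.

From (2): m ∉ T.
Suppose m ∈ C: no assignment then satisfies all the clues, so m ∉ C.

C = {n, o, p, q}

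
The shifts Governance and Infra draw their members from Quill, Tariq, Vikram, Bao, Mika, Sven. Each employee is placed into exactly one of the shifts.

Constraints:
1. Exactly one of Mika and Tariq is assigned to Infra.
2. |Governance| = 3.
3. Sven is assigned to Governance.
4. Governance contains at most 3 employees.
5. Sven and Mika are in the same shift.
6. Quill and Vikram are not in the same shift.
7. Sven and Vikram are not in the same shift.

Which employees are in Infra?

Infra = {Bao, Tariq, Vikram}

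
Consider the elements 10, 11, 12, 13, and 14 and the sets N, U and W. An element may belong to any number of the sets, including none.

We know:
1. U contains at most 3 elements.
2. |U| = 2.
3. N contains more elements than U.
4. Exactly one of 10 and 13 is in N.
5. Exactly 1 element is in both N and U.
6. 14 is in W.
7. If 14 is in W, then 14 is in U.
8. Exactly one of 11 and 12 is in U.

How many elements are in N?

3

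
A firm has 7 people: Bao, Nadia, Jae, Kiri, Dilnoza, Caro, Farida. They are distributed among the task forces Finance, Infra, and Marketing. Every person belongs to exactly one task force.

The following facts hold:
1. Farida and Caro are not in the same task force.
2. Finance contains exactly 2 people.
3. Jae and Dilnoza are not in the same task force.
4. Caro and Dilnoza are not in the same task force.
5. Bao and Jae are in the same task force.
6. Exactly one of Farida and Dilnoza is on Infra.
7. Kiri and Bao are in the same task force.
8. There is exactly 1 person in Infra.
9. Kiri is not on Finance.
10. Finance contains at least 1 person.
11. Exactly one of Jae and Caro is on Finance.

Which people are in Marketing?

Marketing = {Bao, Farida, Jae, Kiri}

From (9): Kiri ∉ Finance.
(7): Bao matches Kiri: Bao ∉ Finance.
(5): Jae matches Bao: Jae ∉ Finance.
(11) (exactly one): Caro ∈ Finance.
(1): Farida ∉ Finance.
(4): Dilnoza ∉ Finance.
(2): only 2 candidates remain for Finance, so all are in.
Suppose Bao ∉ Marketing: no assignment then satisfies all the clues, so Bao ∈ Marketing.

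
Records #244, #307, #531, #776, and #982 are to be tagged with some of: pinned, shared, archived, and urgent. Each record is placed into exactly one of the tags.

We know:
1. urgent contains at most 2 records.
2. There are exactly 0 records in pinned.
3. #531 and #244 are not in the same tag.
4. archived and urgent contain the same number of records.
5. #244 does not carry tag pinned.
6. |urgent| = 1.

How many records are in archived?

1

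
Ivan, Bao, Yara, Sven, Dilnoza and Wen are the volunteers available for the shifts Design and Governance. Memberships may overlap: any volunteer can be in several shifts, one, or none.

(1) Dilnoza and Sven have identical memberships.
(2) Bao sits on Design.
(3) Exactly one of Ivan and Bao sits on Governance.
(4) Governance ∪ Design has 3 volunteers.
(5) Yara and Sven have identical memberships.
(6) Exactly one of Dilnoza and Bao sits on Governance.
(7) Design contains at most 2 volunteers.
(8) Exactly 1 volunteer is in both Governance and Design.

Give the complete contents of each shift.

Design = {Bao, Ivan}; Governance = {Bao, Wen}

From (2): Bao ∈ Design.
Suppose Ivan ∉ Design: no assignment then satisfies all the clues, so Ivan ∈ Design.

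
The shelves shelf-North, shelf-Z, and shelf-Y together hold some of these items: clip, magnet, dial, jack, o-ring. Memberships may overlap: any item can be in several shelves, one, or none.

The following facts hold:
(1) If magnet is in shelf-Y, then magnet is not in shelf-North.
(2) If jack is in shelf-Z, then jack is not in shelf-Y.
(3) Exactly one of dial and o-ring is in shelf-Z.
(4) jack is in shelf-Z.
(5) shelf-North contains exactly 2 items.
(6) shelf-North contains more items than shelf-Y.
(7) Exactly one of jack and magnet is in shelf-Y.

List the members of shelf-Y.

shelf-Y = {magnet}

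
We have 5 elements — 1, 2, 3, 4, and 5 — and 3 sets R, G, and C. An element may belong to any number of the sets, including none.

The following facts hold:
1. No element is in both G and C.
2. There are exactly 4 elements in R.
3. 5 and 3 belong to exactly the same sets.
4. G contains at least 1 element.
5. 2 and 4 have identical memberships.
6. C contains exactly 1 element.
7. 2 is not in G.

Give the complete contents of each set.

From (7): 2 ∉ G.
(5): 4 matches 2: 4 ∉ G.
Suppose 1 ∈ R: no assignment then satisfies all the clues, so 1 ∉ R.

R = {2, 3, 4, 5}; G = {3, 5}; C = {1}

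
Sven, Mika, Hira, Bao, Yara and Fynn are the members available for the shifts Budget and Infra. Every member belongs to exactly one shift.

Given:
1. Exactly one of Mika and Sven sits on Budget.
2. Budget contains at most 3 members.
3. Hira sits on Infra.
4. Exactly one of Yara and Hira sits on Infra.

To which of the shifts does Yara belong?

Yara: Budget

From (3): Hira ∈ Infra.
(4) (exactly one): Yara ∉ Infra.
Only one shift left: Yara ∈ Budget.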